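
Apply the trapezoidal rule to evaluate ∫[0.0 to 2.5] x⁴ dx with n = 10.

f(x) = x⁴
a = 0.0, b = 2.5, n = 10
h = (b - a)/n = 0.250000

Trapezoidal rule: (h/2)[f(x₀) + 2f(x₁) + 2f(x₂) + ... + f(xₙ)]

x_0 = 0.0000, f(x_0) = 0.000000, coefficient = 1
x_1 = 0.2500, f(x_1) = 0.003906, coefficient = 2
x_2 = 0.5000, f(x_2) = 0.062500, coefficient = 2
x_3 = 0.7500, f(x_3) = 0.316406, coefficient = 2
x_4 = 1.0000, f(x_4) = 1.000000, coefficient = 2
x_5 = 1.2500, f(x_5) = 2.441406, coefficient = 2
x_6 = 1.5000, f(x_6) = 5.062500, coefficient = 2
x_7 = 1.7500, f(x_7) = 9.378906, coefficient = 2
x_8 = 2.0000, f(x_8) = 16.000000, coefficient = 2
x_9 = 2.2500, f(x_9) = 25.628906, coefficient = 2
x_10 = 2.5000, f(x_10) = 39.062500, coefficient = 1

I ≈ (0.250000/2) × 158.851562 = 19.856445
Exact value: 19.531250
Error: 0.325195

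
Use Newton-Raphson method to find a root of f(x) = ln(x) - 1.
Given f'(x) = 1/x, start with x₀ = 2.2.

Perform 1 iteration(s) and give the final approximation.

f(x) = ln(x) - 1
f'(x) = 1/x
x₀ = 2.2

Newton-Raphson formula: x_{n+1} = x_n - f(x_n)/f'(x_n)

Iteration 1:
  f(2.200000) = -0.211543
  f'(2.200000) = 0.454545
  x_1 = 2.200000 - (-0.211543)/0.454545 = 2.665394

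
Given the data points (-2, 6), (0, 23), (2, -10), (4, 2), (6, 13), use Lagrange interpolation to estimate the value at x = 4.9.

Lagrange interpolation formula:
P(x) = Σ yᵢ × Lᵢ(x)
where Lᵢ(x) = Π_{j≠i} (x - xⱼ)/(xᵢ - xⱼ)

L_0(4.9) = (4.9 - 0)/(-2 - 0) × (4.9 - 2)/(-2 - 2) × (4.9 - 4)/(-2 - 4) × (4.9 - 6)/(-2 - 6) = -0.036635
L_1(4.9) = (4.9 - (-2))/(0 - (-2)) × (4.9 - 2)/(0 - 2) × (4.9 - 4)/(0 - 4) × (4.9 - 6)/(0 - 6) = 0.206353
L_2(4.9) = (4.9 - (-2))/(2 - (-2)) × (4.9 - 0)/(2 - 0) × (4.9 - 4)/(2 - 4) × (4.9 - 6)/(2 - 6) = -0.522998
L_3(4.9) = (4.9 - (-2))/(4 - (-2)) × (4.9 - 0)/(4 - 0) × (4.9 - 2)/(4 - 2) × (4.9 - 6)/(4 - 6) = 1.123478
L_4(4.9) = (4.9 - (-2))/(6 - (-2)) × (4.9 - 0)/(6 - 0) × (4.9 - 2)/(6 - 2) × (4.9 - 4)/(6 - 4) = 0.229802

P(4.9) = 6×L_0(4.9) + 23×L_1(4.9) + (-10)×L_2(4.9) + 2×L_3(4.9) + 13×L_4(4.9)
P(4.9) = 14.990682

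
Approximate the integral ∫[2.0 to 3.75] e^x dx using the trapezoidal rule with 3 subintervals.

f(x) = e^x
a = 2.0, b = 3.75, n = 3
h = (b - a)/n = 0.583333

Trapezoidal rule: (h/2)[f(x₀) + 2f(x₁) + 2f(x₂) + ... + f(xₙ)]

x_0 = 2.0000, f(x_0) = 7.389056, coefficient = 1
x_1 = 2.5833, f(x_1) = 13.241202, coefficient = 2
x_2 = 3.1667, f(x_2) = 23.728258, coefficient = 2
x_3 = 3.7500, f(x_3) = 42.521082, coefficient = 1

I ≈ (0.583333/2) × 123.849059 = 36.122642
Exact value: 35.132026
Error: 0.990616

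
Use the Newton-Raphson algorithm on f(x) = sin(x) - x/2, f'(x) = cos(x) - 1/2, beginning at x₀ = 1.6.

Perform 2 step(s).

f(x) = sin(x) - x/2
f'(x) = cos(x) - 1/2
x₀ = 1.6

Newton-Raphson formula: x_{n+1} = x_n - f(x_n)/f'(x_n)

Iteration 1:
  f(1.600000) = 0.199574
  f'(1.600000) = -0.529200
  x_1 = 1.600000 - 0.199574/(-0.529200) = 1.977124
Iteration 2:
  f(1.977124) = -0.069983
  f'(1.977124) = -0.895238
  x_2 = 1.977124 - (-0.069983)/(-0.895238) = 1.898951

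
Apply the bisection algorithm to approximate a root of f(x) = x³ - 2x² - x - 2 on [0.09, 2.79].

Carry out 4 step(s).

f(x) = x³ - 2x² - x - 2
Initial interval: [0.09, 2.79]

Iteration 1:
  c_1 = (0.090000 + 2.790000)/2 = 1.440000
  f(c_1) = f(1.440000) = -4.601216
  f(a) × f(c) ≥ 0, new interval: [1.440000, 2.790000]
Iteration 2:
  c_2 = (1.440000 + 2.790000)/2 = 2.115000
  f(c_2) = f(2.115000) = -3.600579
  f(a) × f(c) ≥ 0, new interval: [2.115000, 2.790000]
Iteration 3:
  c_3 = (2.115000 + 2.790000)/2 = 2.452500
  f(c_3) = f(2.452500) = -1.730823
  f(a) × f(c) ≥ 0, new interval: [2.452500, 2.790000]
Iteration 4:
  c_4 = (2.452500 + 2.790000)/2 = 2.621250
  f(c_4) = f(2.621250) = -0.352671
  f(a) × f(c) ≥ 0, new interval: [2.621250, 2.790000]

After 4 iteration(s), the approximation is c_4 = 2.621250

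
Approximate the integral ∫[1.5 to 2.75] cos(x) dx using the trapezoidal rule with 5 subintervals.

f(x) = cos(x)
a = 1.5, b = 2.75, n = 5
h = (b - a)/n = 0.250000

Trapezoidal rule: (h/2)[f(x₀) + 2f(x₁) + 2f(x₂) + ... + f(xₙ)]

x_0 = 1.5000, f(x_0) = 0.070737, coefficient = 1
x_1 = 1.7500, f(x_1) = -0.178246, coefficient = 2
x_2 = 2.0000, f(x_2) = -0.416147, coefficient = 2
x_3 = 2.2500, f(x_3) = -0.628174, coefficient = 2
x_4 = 2.5000, f(x_4) = -0.801144, coefficient = 2
x_5 = 2.7500, f(x_5) = -0.924302, coefficient = 1

I ≈ (0.250000/2) × -4.900985 = -0.612623
Exact value: -0.615834
Error: 0.003211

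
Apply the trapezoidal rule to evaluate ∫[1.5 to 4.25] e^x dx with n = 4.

f(x) = e^x
a = 1.5, b = 4.25, n = 4
h = (b - a)/n = 0.687500

Trapezoidal rule: (h/2)[f(x₀) + 2f(x₁) + 2f(x₂) + ... + f(xₙ)]

x_0 = 1.5000, f(x_0) = 4.481689, coefficient = 1
x_1 = 2.1875, f(x_1) = 8.912903, coefficient = 2
x_2 = 2.8750, f(x_2) = 17.725424, coefficient = 2
x_3 = 3.5625, f(x_3) = 35.251215, coefficient = 2
x_4 = 4.2500, f(x_4) = 70.105412, coefficient = 1

I ≈ (0.687500/2) × 198.366186 = 68.188376
Exact value: 65.623723
Error: 2.564653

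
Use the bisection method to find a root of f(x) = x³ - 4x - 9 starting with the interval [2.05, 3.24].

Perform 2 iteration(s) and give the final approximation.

f(x) = x³ - 4x - 9
Initial interval: [2.05, 3.24]

Iteration 1:
  c_1 = (2.050000 + 3.240000)/2 = 2.645000
  f(c_1) = f(2.645000) = -1.075514
  f(a) × f(c) ≥ 0, new interval: [2.645000, 3.240000]
Iteration 2:
  c_2 = (2.645000 + 3.240000)/2 = 2.942500
  f(c_2) = f(2.942500) = 4.707066
  f(a) × f(c) < 0, new interval: [2.645000, 2.942500]

After 2 iteration(s), the approximation is c_2 = 2.942500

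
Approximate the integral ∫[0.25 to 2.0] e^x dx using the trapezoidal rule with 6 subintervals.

f(x) = e^x
a = 0.25, b = 2.0, n = 6
h = (b - a)/n = 0.291667

Trapezoidal rule: (h/2)[f(x₀) + 2f(x₁) + 2f(x₂) + ... + f(xₙ)]

x_0 = 0.2500, f(x_0) = 1.284025, coefficient = 1
x_1 = 0.5417, f(x_1) = 1.718869, coefficient = 2
x_2 = 0.8333, f(x_2) = 2.300976, coefficient = 2
x_3 = 1.1250, f(x_3) = 3.080217, coefficient = 2
x_4 = 1.4167, f(x_4) = 4.123353, coefficient = 2
x_5 = 1.7083, f(x_5) = 5.519754, coefficient = 2
x_6 = 2.0000, f(x_6) = 7.389056, coefficient = 1

I ≈ (0.291667/2) × 42.159420 = 6.148249
Exact value: 6.105031
Error: 0.043218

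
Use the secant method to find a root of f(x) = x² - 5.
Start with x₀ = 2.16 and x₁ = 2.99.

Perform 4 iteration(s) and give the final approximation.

f(x) = x² - 5
x₀ = 2.16, x₁ = 2.99

Secant formula: x_{n+1} = x_n - f(x_n)(x_n - x_{n-1})/(f(x_n) - f(x_{n-1}))

Iteration 1:
  f(2.160000) = -0.334400
  f(2.990000) = 3.940100
  x_2 = 2.990000 - 3.940100×(2.990000 - 2.160000)/(3.940100 - (-0.334400))
       = 2.224932
Iteration 2:
  f(2.990000) = 3.940100
  f(2.224932) = -0.049677
  x_3 = 2.224932 - (-0.049677)×(2.224932 - 2.990000)/(-0.049677 - 3.940100)
       = 2.234458
Iteration 3:
  f(2.224932) = -0.049677
  f(2.234458) = -0.007197
  x_4 = 2.234458 - (-0.007197)×(2.234458 - 2.224932)/(-0.007197 - (-0.049677))
       = 2.236072
Iteration 4:
  f(2.234458) = -0.007197
  f(2.236072) = 0.000018
  x_5 = 2.236072 - 0.000018×(2.236072 - 2.234458)/(0.000018 - (-0.007197))
       = 2.236068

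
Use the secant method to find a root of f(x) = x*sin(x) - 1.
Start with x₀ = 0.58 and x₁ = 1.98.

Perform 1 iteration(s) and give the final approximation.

f(x) = x*sin(x) - 1
x₀ = 0.58, x₁ = 1.98

Secant formula: x_{n+1} = x_n - f(x_n)(x_n - x_{n-1})/(f(x_n) - f(x_{n-1}))

Iteration 1:
  f(0.580000) = -0.682146
  f(1.980000) = 0.816527
  x_2 = 1.980000 - 0.816527×(1.980000 - 0.580000)/(0.816527 - (-0.682146))
       = 1.217233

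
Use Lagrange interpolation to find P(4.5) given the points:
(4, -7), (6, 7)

Lagrange interpolation formula:
P(x) = Σ yᵢ × Lᵢ(x)
where Lᵢ(x) = Π_{j≠i} (x - xⱼ)/(xᵢ - xⱼ)

L_0(4.5) = (4.5 - 6)/(4 - 6) = 0.750000
L_1(4.5) = (4.5 - 4)/(6 - 4) = 0.250000

P(4.5) = (-7)×L_0(4.5) + 7×L_1(4.5)
P(4.5) = -3.500000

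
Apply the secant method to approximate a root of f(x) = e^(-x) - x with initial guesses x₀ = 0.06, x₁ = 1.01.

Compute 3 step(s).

f(x) = e^(-x) - x
x₀ = 0.06, x₁ = 1.01

Secant formula: x_{n+1} = x_n - f(x_n)(x_n - x_{n-1})/(f(x_n) - f(x_{n-1}))

Iteration 1:
  f(0.060000) = 0.881765
  f(1.010000) = -0.645781
  x_2 = 1.010000 - (-0.645781)×(1.010000 - 0.060000)/(-0.645781 - 0.881765)
       = 0.608381
Iteration 2:
  f(1.010000) = -0.645781
  f(0.608381) = -0.064149
  x_3 = 0.608381 - (-0.064149)×(0.608381 - 1.010000)/(-0.064149 - (-0.645781))
       = 0.564085
Iteration 3:
  f(0.608381) = -0.064149
  f(0.564085) = 0.004795
  x_4 = 0.564085 - 0.004795×(0.564085 - 0.608381)/(0.004795 - (-0.064149))
       = 0.567166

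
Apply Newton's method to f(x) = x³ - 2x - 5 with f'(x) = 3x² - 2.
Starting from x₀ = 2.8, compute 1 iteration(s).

f(x) = x³ - 2x - 5
f'(x) = 3x² - 2
x₀ = 2.8

Newton-Raphson formula: x_{n+1} = x_n - f(x_n)/f'(x_n)

Iteration 1:
  f(2.800000) = 11.352000
  f'(2.800000) = 21.520000
  x_1 = 2.800000 - 11.352000/21.520000 = 2.272491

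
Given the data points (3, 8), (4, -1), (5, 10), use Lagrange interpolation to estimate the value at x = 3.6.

Lagrange interpolation formula:
P(x) = Σ yᵢ × Lᵢ(x)
where Lᵢ(x) = Π_{j≠i} (x - xⱼ)/(xᵢ - xⱼ)

L_0(3.6) = (3.6 - 4)/(3 - 4) × (3.6 - 5)/(3 - 5) = 0.280000
L_1(3.6) = (3.6 - 3)/(4 - 3) × (3.6 - 5)/(4 - 5) = 0.840000
L_2(3.6) = (3.6 - 3)/(5 - 3) × (3.6 - 4)/(5 - 4) = -0.120000

P(3.6) = 8×L_0(3.6) + (-1)×L_1(3.6) + 10×L_2(3.6)
P(3.6) = 0.200000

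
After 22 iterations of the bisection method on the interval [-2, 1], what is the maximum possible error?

Bisection error bound: |error| ≤ (b-a)/2^n
|error| ≤ (1 - (-2))/2^22 = 3/2^22
|error| ≤ 0.0000007153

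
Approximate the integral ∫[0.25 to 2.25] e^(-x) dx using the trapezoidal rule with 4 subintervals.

f(x) = e^(-x)
a = 0.25, b = 2.25, n = 4
h = (b - a)/n = 0.500000

Trapezoidal rule: (h/2)[f(x₀) + 2f(x₁) + 2f(x₂) + ... + f(xₙ)]

x_0 = 0.2500, f(x_0) = 0.778801, coefficient = 1
x_1 = 0.7500, f(x_1) = 0.472367, coefficient = 2
x_2 = 1.2500, f(x_2) = 0.286505, coefficient = 2
x_3 = 1.7500, f(x_3) = 0.173774, coefficient = 2
x_4 = 2.2500, f(x_4) = 0.105399, coefficient = 1

I ≈ (0.500000/2) × 2.749491 = 0.687373
Exact value: 0.673402
Error: 0.013971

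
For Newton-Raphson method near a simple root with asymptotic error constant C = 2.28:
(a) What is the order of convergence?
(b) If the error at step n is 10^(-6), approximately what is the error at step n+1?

(a) Newton-Raphson has quadratic (order 2) convergence near simple roots.
    This means |e_{n+1}| ≈ C|e_n|².

(b) With |e_n| = 10^(-6) and C = 2.28:
    |e_{n+1}| ≈ 2.28 × (10^(-6))² = 2.28 × 10^(-12)

(a) 2 (quadratic); (b) |e_{n+1}| ≈ 2.280e-12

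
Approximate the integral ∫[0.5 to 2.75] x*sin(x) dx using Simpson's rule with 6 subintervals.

f(x) = x*sin(x)
a = 0.5, b = 2.75, n = 6
h = (b - a)/n = 0.375000

Simpson's rule: (h/3)[f(x₀) + 4f(x₁) + 2f(x₂) + ... + f(xₙ)]

x_0 = 0.5000, f(x_0) = 0.239713, coefficient = 1
x_1 = 0.8750, f(x_1) = 0.671601, coefficient = 4
x_2 = 1.2500, f(x_2) = 1.186231, coefficient = 2
x_3 = 1.6250, f(x_3) = 1.622613, coefficient = 4
x_4 = 2.0000, f(x_4) = 1.818595, coefficient = 2
x_5 = 2.3750, f(x_5) = 1.647502, coefficient = 4
x_6 = 2.7500, f(x_6) = 1.049568, coefficient = 1

I ≈ (0.375000/3) × 23.065796 = 2.883224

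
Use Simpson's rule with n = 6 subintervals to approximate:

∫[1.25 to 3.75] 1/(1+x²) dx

f(x) = 1/(1+x²)
a = 1.25, b = 3.75, n = 6
h = (b - a)/n = 0.416667

Simpson's rule: (h/3)[f(x₀) + 4f(x₁) + 2f(x₂) + ... + f(xₙ)]

x_0 = 1.2500, f(x_0) = 0.390244, coefficient = 1
x_1 = 1.6667, f(x_1) = 0.264706, coefficient = 4
x_2 = 2.0833, f(x_2) = 0.187256, coefficient = 2
x_3 = 2.5000, f(x_3) = 0.137931, coefficient = 4
x_4 = 2.9167, f(x_4) = 0.105186, coefficient = 2
x_5 = 3.3333, f(x_5) = 0.082569, coefficient = 4
x_6 = 3.7500, f(x_6) = 0.066390, coefficient = 1

I ≈ (0.416667/3) × 2.982342 = 0.414214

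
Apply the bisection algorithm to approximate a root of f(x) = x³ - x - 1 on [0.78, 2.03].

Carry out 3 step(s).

f(x) = x³ - x - 1
Initial interval: [0.78, 2.03]

Iteration 1:
  c_1 = (0.780000 + 2.030000)/2 = 1.405000
  f(c_1) = f(1.405000) = 0.368505
  f(a) × f(c) < 0, new interval: [0.780000, 1.405000]
Iteration 2:
  c_2 = (0.780000 + 1.405000)/2 = 1.092500
  f(c_2) = f(1.092500) = -0.788540
  f(a) × f(c) ≥ 0, new interval: [1.092500, 1.405000]
Iteration 3:
  c_3 = (1.092500 + 1.405000)/2 = 1.248750
  f(c_3) = f(1.248750) = -0.301479
  f(a) × f(c) ≥ 0, new interval: [1.248750, 1.405000]

After 3 iteration(s), the approximation is c_3 = 1.248750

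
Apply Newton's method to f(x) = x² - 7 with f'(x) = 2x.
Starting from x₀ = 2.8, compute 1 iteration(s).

f(x) = x² - 7
f'(x) = 2x
x₀ = 2.8

Newton-Raphson formula: x_{n+1} = x_n - f(x_n)/f'(x_n)

Iteration 1:
  f(2.800000) = 0.840000
  f'(2.800000) = 5.600000
  x_1 = 2.800000 - 0.840000/5.600000 = 2.650000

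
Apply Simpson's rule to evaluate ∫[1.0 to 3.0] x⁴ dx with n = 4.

f(x) = x⁴
a = 1.0, b = 3.0, n = 4
h = (b - a)/n = 0.500000

Simpson's rule: (h/3)[f(x₀) + 4f(x₁) + 2f(x₂) + ... + f(xₙ)]

x_0 = 1.0000, f(x_0) = 1.000000, coefficient = 1
x_1 = 1.5000, f(x_1) = 5.062500, coefficient = 4
x_2 = 2.0000, f(x_2) = 16.000000, coefficient = 2
x_3 = 2.5000, f(x_3) = 39.062500, coefficient = 4
x_4 = 3.0000, f(x_4) = 81.000000, coefficient = 1

I ≈ (0.500000/3) × 290.500000 = 48.416667
Exact value: 48.400000
Error: 0.016667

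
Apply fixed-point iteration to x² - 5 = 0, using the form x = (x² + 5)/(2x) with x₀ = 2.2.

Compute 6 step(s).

Equation: x² - 5 = 0
Fixed-point form: x = (x² + 5)/(2x)
x₀ = 2.2

x_1 = g(2.200000) = 2.236364
x_2 = g(2.236364) = 2.236068
x_3 = g(2.236068) = 2.236068
x_4 = g(2.236068) = 2.236068
x_5 = g(2.236068) = 2.236068
x_6 = g(2.236068) = 2.236068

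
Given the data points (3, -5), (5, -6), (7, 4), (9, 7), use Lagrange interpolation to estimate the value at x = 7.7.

Lagrange interpolation formula:
P(x) = Σ yᵢ × Lᵢ(x)
where Lᵢ(x) = Π_{j≠i} (x - xⱼ)/(xᵢ - xⱼ)

L_0(7.7) = (7.7 - 5)/(3 - 5) × (7.7 - 7)/(3 - 7) × (7.7 - 9)/(3 - 9) = 0.051188
L_1(7.7) = (7.7 - 3)/(5 - 3) × (7.7 - 7)/(5 - 7) × (7.7 - 9)/(5 - 9) = -0.267313
L_2(7.7) = (7.7 - 3)/(7 - 3) × (7.7 - 5)/(7 - 5) × (7.7 - 9)/(7 - 9) = 1.031062
L_3(7.7) = (7.7 - 3)/(9 - 3) × (7.7 - 5)/(9 - 5) × (7.7 - 7)/(9 - 7) = 0.185063

P(7.7) = (-5)×L_0(7.7) + (-6)×L_1(7.7) + 4×L_2(7.7) + 7×L_3(7.7)
P(7.7) = 6.767625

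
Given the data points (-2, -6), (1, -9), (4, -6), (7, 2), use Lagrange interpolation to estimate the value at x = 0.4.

Lagrange interpolation formula:
P(x) = Σ yᵢ × Lᵢ(x)
where Lᵢ(x) = Π_{j≠i} (x - xⱼ)/(xᵢ - xⱼ)

L_0(0.4) = (0.4 - 1)/(-2 - 1) × (0.4 - 4)/(-2 - 4) × (0.4 - 7)/(-2 - 7) = 0.088000
L_1(0.4) = (0.4 - (-2))/(1 - (-2)) × (0.4 - 4)/(1 - 4) × (0.4 - 7)/(1 - 7) = 1.056000
L_2(0.4) = (0.4 - (-2))/(4 - (-2)) × (0.4 - 1)/(4 - 1) × (0.4 - 7)/(4 - 7) = -0.176000
L_3(0.4) = (0.4 - (-2))/(7 - (-2)) × (0.4 - 1)/(7 - 1) × (0.4 - 4)/(7 - 4) = 0.032000

P(0.4) = (-6)×L_0(0.4) + (-9)×L_1(0.4) + (-6)×L_2(0.4) + 2×L_3(0.4)
P(0.4) = -8.912000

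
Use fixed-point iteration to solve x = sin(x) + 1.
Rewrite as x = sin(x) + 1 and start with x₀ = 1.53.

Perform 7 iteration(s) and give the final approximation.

Equation: x = sin(x) + 1
Fixed-point form: x = sin(x) + 1
x₀ = 1.53

x_1 = g(1.530000) = 1.999168
x_2 = g(1.999168) = 1.909643
x_3 = g(1.909643) = 1.943139
x_4 = g(1.943139) = 1.931478
x_5 = g(1.931478) = 1.935657
x_6 = g(1.935657) = 1.934174
x_7 = g(1.934174) = 1.934702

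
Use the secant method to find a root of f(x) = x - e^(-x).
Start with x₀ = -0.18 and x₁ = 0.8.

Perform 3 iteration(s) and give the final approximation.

f(x) = x - e^(-x)
x₀ = -0.18, x₁ = 0.8

Secant formula: x_{n+1} = x_n - f(x_n)(x_n - x_{n-1})/(f(x_n) - f(x_{n-1}))

Iteration 1:
  f(-0.180000) = -1.377217
  f(0.800000) = 0.350671
  x_2 = 0.800000 - 0.350671×(0.800000 - (-0.180000))/(0.350671 - (-1.377217))
       = 0.601111
Iteration 2:
  f(0.800000) = 0.350671
  f(0.601111) = 0.052909
  x_3 = 0.601111 - 0.052909×(0.601111 - 0.800000)/(0.052909 - 0.350671)
       = 0.565771
Iteration 3:
  f(0.601111) = 0.052909
  f(0.565771) = -0.002151
  x_4 = 0.565771 - (-0.002151)×(0.565771 - 0.601111)/(-0.002151 - 0.052909)
       = 0.567152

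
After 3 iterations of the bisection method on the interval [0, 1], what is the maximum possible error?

Bisection error bound: |error| ≤ (b-a)/2^n
|error| ≤ (1 - 0)/2^3 = 1/2^3
|error| ≤ 0.1250000000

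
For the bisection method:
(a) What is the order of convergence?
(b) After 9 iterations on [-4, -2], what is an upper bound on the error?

(a) Bisection has linear (order 1) convergence; the error is halved each step.

(b) Error bound = (b-a)/2^n = (-2 - (-4))/2^{9}
    = 2/2^{9}

(a) 1 (linear); (b) error ≤ 3.91e-03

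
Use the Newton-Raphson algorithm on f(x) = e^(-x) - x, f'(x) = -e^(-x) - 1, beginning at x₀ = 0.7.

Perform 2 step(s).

f(x) = e^(-x) - x
f'(x) = -e^(-x) - 1
x₀ = 0.7

Newton-Raphson formula: x_{n+1} = x_n - f(x_n)/f'(x_n)

Iteration 1:
  f(0.700000) = -0.203415
  f'(0.700000) = -1.496585
  x_1 = 0.700000 - (-0.203415)/(-1.496585) = 0.564081
Iteration 2:
  f(0.564081) = 0.004802
  f'(0.564081) = -1.568883
  x_2 = 0.564081 - 0.004802/(-1.568883) = 0.567142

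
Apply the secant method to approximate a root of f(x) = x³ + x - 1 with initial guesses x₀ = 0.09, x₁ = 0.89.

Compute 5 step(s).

f(x) = x³ + x - 1
x₀ = 0.09, x₁ = 0.89

Secant formula: x_{n+1} = x_n - f(x_n)(x_n - x_{n-1})/(f(x_n) - f(x_{n-1}))

Iteration 1:
  f(0.090000) = -0.909271
  f(0.890000) = 0.594969
  x_2 = 0.890000 - 0.594969×(0.890000 - 0.090000)/(0.594969 - (-0.909271))
       = 0.573578
Iteration 2:
  f(0.890000) = 0.594969
  f(0.573578) = -0.237720
  x_3 = 0.573578 - (-0.237720)×(0.573578 - 0.890000)/(-0.237720 - 0.594969)
       = 0.663911
Iteration 3:
  f(0.573578) = -0.237720
  f(0.663911) = -0.043451
  x_4 = 0.663911 - (-0.043451)×(0.663911 - 0.573578)/(-0.043451 - (-0.237720))
       = 0.684116
Iteration 4:
  f(0.663911) = -0.043451
  f(0.684116) = 0.004292
  x_5 = 0.684116 - 0.004292×(0.684116 - 0.663911)/(0.004292 - (-0.043451))
       = 0.682300
Iteration 5:
  f(0.684116) = 0.004292
  f(0.682300) = -0.000068
  x_6 = 0.682300 - (-0.000068)×(0.682300 - 0.684116)/(-0.000068 - 0.004292)
       = 0.682328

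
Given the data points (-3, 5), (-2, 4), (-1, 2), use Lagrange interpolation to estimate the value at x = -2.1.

Lagrange interpolation formula:
P(x) = Σ yᵢ × Lᵢ(x)
where Lᵢ(x) = Π_{j≠i} (x - xⱼ)/(xᵢ - xⱼ)

L_0(-2.1) = (-2.1 - (-2))/(-3 - (-2)) × (-2.1 - (-1))/(-3 - (-1)) = 0.055000
L_1(-2.1) = (-2.1 - (-3))/(-2 - (-3)) × (-2.1 - (-1))/(-2 - (-1)) = 0.990000
L_2(-2.1) = (-2.1 - (-3))/(-1 - (-3)) × (-2.1 - (-2))/(-1 - (-2)) = -0.045000

P(-2.1) = 5×L_0(-2.1) + 4×L_1(-2.1) + 2×L_2(-2.1)
P(-2.1) = 4.145000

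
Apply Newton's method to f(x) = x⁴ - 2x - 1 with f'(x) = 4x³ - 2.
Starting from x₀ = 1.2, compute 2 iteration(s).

f(x) = x⁴ - 2x - 1
f'(x) = 4x³ - 2
x₀ = 1.2

Newton-Raphson formula: x_{n+1} = x_n - f(x_n)/f'(x_n)

Iteration 1:
  f(1.200000) = -1.326400
  f'(1.200000) = 4.912000
  x_1 = 1.200000 - (-1.326400)/4.912000 = 1.470033
Iteration 2:
  f(1.470033) = 0.729838
  f'(1.470033) = 10.706937
  x_2 = 1.470033 - 0.729838/10.706937 = 1.401868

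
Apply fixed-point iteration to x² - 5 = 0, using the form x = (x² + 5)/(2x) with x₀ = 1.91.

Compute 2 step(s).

Equation: x² - 5 = 0
Fixed-point form: x = (x² + 5)/(2x)
x₀ = 1.91

x_1 = g(1.910000) = 2.263901
x_2 = g(2.263901) = 2.236239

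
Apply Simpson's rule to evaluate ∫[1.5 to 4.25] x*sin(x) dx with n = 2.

f(x) = x*sin(x)
a = 1.5, b = 4.25, n = 2
h = (b - a)/n = 1.375000

Simpson's rule: (h/3)[f(x₀) + 4f(x₁) + 2f(x₂) + ... + f(xₙ)]

x_0 = 1.5000, f(x_0) = 1.496242, coefficient = 1
x_1 = 2.8750, f(x_1) = 0.757407, coefficient = 4
x_2 = 4.2500, f(x_2) = -3.803705, coefficient = 1

I ≈ (1.375000/3) × 0.722167 = 0.330993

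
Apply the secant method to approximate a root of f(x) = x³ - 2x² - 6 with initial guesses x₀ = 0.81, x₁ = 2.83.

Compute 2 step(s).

f(x) = x³ - 2x² - 6
x₀ = 0.81, x₁ = 2.83

Secant formula: x_{n+1} = x_n - f(x_n)(x_n - x_{n-1})/(f(x_n) - f(x_{n-1}))

Iteration 1:
  f(0.810000) = -6.780759
  f(2.830000) = 0.647387
  x_2 = 2.830000 - 0.647387×(2.830000 - 0.810000)/(0.647387 - (-6.780759))
       = 2.653950
Iteration 2:
  f(2.830000) = 0.647387
  f(2.653950) = -1.393931
  x_3 = 2.653950 - (-1.393931)×(2.653950 - 2.830000)/(-1.393931 - 0.647387)
       = 2.774167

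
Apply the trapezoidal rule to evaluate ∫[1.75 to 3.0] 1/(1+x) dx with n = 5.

f(x) = 1/(1+x)
a = 1.75, b = 3.0, n = 5
h = (b - a)/n = 0.250000

Trapezoidal rule: (h/2)[f(x₀) + 2f(x₁) + 2f(x₂) + ... + f(xₙ)]

x_0 = 1.7500, f(x_0) = 0.363636, coefficient = 1
x_1 = 2.0000, f(x_1) = 0.333333, coefficient = 2
x_2 = 2.2500, f(x_2) = 0.307692, coefficient = 2
x_3 = 2.5000, f(x_3) = 0.285714, coefficient = 2
x_4 = 2.7500, f(x_4) = 0.266667, coefficient = 2
x_5 = 3.0000, f(x_5) = 0.250000, coefficient = 1

I ≈ (0.250000/2) × 3.000450 = 0.375056
Exact value: 0.374693
Error: 0.000363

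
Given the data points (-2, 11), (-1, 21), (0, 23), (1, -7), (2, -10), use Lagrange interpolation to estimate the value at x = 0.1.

Lagrange interpolation formula:
P(x) = Σ yᵢ × Lᵢ(x)
where Lᵢ(x) = Π_{j≠i} (x - xⱼ)/(xᵢ - xⱼ)

L_0(0.1) = (0.1 - (-1))/(-2 - (-1)) × (0.1 - 0)/(-2 - 0) × (0.1 - 1)/(-2 - 1) × (0.1 - 2)/(-2 - 2) = 0.007838
L_1(0.1) = (0.1 - (-2))/(-1 - (-2)) × (0.1 - 0)/(-1 - 0) × (0.1 - 1)/(-1 - 1) × (0.1 - 2)/(-1 - 2) = -0.059850
L_2(0.1) = (0.1 - (-2))/(0 - (-2)) × (0.1 - (-1))/(0 - (-1)) × (0.1 - 1)/(0 - 1) × (0.1 - 2)/(0 - 2) = 0.987525
L_3(0.1) = (0.1 - (-2))/(1 - (-2)) × (0.1 - (-1))/(1 - (-1)) × (0.1 - 0)/(1 - 0) × (0.1 - 2)/(1 - 2) = 0.073150
L_4(0.1) = (0.1 - (-2))/(2 - (-2)) × (0.1 - (-1))/(2 - (-1)) × (0.1 - 0)/(2 - 0) × (0.1 - 1)/(2 - 1) = -0.008663

P(0.1) = 11×L_0(0.1) + 21×L_1(0.1) + 23×L_2(0.1) + (-7)×L_3(0.1) + (-10)×L_4(0.1)
P(0.1) = 21.117013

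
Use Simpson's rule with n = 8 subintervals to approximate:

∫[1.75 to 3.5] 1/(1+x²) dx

f(x) = 1/(1+x²)
a = 1.75, b = 3.5, n = 8
h = (b - a)/n = 0.218750

Simpson's rule: (h/3)[f(x₀) + 4f(x₁) + 2f(x₂) + ... + f(xₙ)]

x_0 = 1.7500, f(x_0) = 0.246154, coefficient = 1
x_1 = 1.9688, f(x_1) = 0.205087, coefficient = 4
x_2 = 2.1875, f(x_2) = 0.172856, coefficient = 2
x_3 = 2.4062, f(x_3) = 0.147275, coefficient = 4
x_4 = 2.6250, f(x_4) = 0.126733, coefficient = 2
x_5 = 2.8438, f(x_5) = 0.110048, coefficient = 4
x_6 = 3.0625, f(x_6) = 0.096349, coefficient = 2
x_7 = 3.2812, f(x_7) = 0.084986, coefficient = 4
x_8 = 3.5000, f(x_8) = 0.075472, coefficient = 1

I ≈ (0.218750/3) × 3.303087 = 0.240850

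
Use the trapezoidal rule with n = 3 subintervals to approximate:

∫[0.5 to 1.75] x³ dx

f(x) = x³
a = 0.5, b = 1.75, n = 3
h = (b - a)/n = 0.416667

Trapezoidal rule: (h/2)[f(x₀) + 2f(x₁) + 2f(x₂) + ... + f(xₙ)]

x_0 = 0.5000, f(x_0) = 0.125000, coefficient = 1
x_1 = 0.9167, f(x_1) = 0.770255, coefficient = 2
x_2 = 1.3333, f(x_2) = 2.370370, coefficient = 2
x_3 = 1.7500, f(x_3) = 5.359375, coefficient = 1

I ≈ (0.416667/2) × 11.765625 = 2.451172
Exact value: 2.329102
Error: 0.122070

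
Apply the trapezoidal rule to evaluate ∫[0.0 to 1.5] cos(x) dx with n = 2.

f(x) = cos(x)
a = 0.0, b = 1.5, n = 2
h = (b - a)/n = 0.750000

Trapezoidal rule: (h/2)[f(x₀) + 2f(x₁) + 2f(x₂) + ... + f(xₙ)]

x_0 = 0.0000, f(x_0) = 1.000000, coefficient = 1
x_1 = 0.7500, f(x_1) = 0.731689, coefficient = 2
x_2 = 1.5000, f(x_2) = 0.070737, coefficient = 1

I ≈ (0.750000/2) × 2.534115 = 0.950293
Exact value: 0.997495
Error: 0.047202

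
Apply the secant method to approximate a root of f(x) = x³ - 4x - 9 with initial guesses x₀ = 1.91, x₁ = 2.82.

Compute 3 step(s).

f(x) = x³ - 4x - 9
x₀ = 1.91, x₁ = 2.82

Secant formula: x_{n+1} = x_n - f(x_n)(x_n - x_{n-1})/(f(x_n) - f(x_{n-1}))

Iteration 1:
  f(1.910000) = -9.672129
  f(2.820000) = 2.145768
  x_2 = 2.820000 - 2.145768×(2.820000 - 1.910000)/(2.145768 - (-9.672129))
       = 2.654772
Iteration 2:
  f(2.820000) = 2.145768
  f(2.654772) = -0.908750
  x_3 = 2.654772 - (-0.908750)×(2.654772 - 2.820000)/(-0.908750 - 2.145768)
       = 2.703929
Iteration 3:
  f(2.654772) = -0.908750
  f(2.703929) = -0.046665
  x_4 = 2.703929 - (-0.046665)×(2.703929 - 2.654772)/(-0.046665 - (-0.908750))
       = 2.706590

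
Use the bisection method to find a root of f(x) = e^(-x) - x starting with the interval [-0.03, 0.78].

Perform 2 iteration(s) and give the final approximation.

f(x) = e^(-x) - x
Initial interval: [-0.03, 0.78]

Iteration 1:
  c_1 = (-0.030000 + 0.780000)/2 = 0.375000
  f(c_1) = f(0.375000) = 0.312289
  f(a) × f(c) ≥ 0, new interval: [0.375000, 0.780000]
Iteration 2:
  c_2 = (0.375000 + 0.780000)/2 = 0.577500
  f(c_2) = f(0.577500) = -0.016200
  f(a) × f(c) < 0, new interval: [0.375000, 0.577500]

After 2 iteration(s), the approximation is c_2 = 0.577500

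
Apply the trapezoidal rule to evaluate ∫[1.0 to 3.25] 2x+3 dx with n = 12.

f(x) = 2x+3
a = 1.0, b = 3.25, n = 12
h = (b - a)/n = 0.187500

Trapezoidal rule: (h/2)[f(x₀) + 2f(x₁) + 2f(x₂) + ... + f(xₙ)]

x_0 = 1.0000, f(x_0) = 5.000000, coefficient = 1
x_1 = 1.1875, f(x_1) = 5.375000, coefficient = 2
x_2 = 1.3750, f(x_2) = 5.750000, coefficient = 2
x_3 = 1.5625, f(x_3) = 6.125000, coefficient = 2
x_4 = 1.7500, f(x_4) = 6.500000, coefficient = 2
x_5 = 1.9375, f(x_5) = 6.875000, coefficient = 2
x_6 = 2.1250, f(x_6) = 7.250000, coefficient = 2
x_7 = 2.3125, f(x_7) = 7.625000, coefficient = 2
x_8 = 2.5000, f(x_8) = 8.000000, coefficient = 2
x_9 = 2.6875, f(x_9) = 8.375000, coefficient = 2
x_10 = 2.8750, f(x_10) = 8.750000, coefficient = 2
x_11 = 3.0625, f(x_11) = 9.125000, coefficient = 2
x_12 = 3.2500, f(x_12) = 9.500000, coefficient = 1

I ≈ (0.187500/2) × 174.000000 = 16.312500
Exact value: 16.312500
Error: 0.000000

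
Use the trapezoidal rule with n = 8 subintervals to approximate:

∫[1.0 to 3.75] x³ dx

f(x) = x³
a = 1.0, b = 3.75, n = 8
h = (b - a)/n = 0.343750

Trapezoidal rule: (h/2)[f(x₀) + 2f(x₁) + 2f(x₂) + ... + f(xₙ)]

x_0 = 1.0000, f(x_0) = 1.000000, coefficient = 1
x_1 = 1.3438, f(x_1) = 2.426361, coefficient = 2
x_2 = 1.6875, f(x_2) = 4.805420, coefficient = 2
x_3 = 2.0312, f(x_3) = 8.380890, coefficient = 2
x_4 = 2.3750, f(x_4) = 13.396484, coefficient = 2
x_5 = 2.7188, f(x_5) = 20.095917, coefficient = 2
x_6 = 3.0625, f(x_6) = 28.722900, coefficient = 2
x_7 = 3.4062, f(x_7) = 39.521149, coefficient = 2
x_8 = 3.7500, f(x_8) = 52.734375, coefficient = 1

I ≈ (0.343750/2) × 288.432617 = 49.574356
Exact value: 49.188477
Error: 0.385880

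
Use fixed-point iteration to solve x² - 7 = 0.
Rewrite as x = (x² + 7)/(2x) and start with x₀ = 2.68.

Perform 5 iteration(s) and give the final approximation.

Equation: x² - 7 = 0
Fixed-point form: x = (x² + 7)/(2x)
x₀ = 2.68

x_1 = g(2.680000) = 2.645970
x_2 = g(2.645970) = 2.645751
x_3 = g(2.645751) = 2.645751
x_4 = g(2.645751) = 2.645751
x_5 = g(2.645751) = 2.645751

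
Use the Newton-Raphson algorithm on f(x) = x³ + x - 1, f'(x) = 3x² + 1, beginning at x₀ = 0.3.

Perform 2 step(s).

f(x) = x³ + x - 1
f'(x) = 3x² + 1
x₀ = 0.3

Newton-Raphson formula: x_{n+1} = x_n - f(x_n)/f'(x_n)

Iteration 1:
  f(0.300000) = -0.673000
  f'(0.300000) = 1.270000
  x_1 = 0.300000 - (-0.673000)/1.270000 = 0.829921
Iteration 2:
  f(0.829921) = 0.401546
  f'(0.829921) = 3.066308
  x_2 = 0.829921 - 0.401546/3.066308 = 0.698967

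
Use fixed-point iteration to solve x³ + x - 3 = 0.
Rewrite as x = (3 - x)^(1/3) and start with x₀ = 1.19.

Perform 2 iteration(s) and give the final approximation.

Equation: x³ + x - 3 = 0
Fixed-point form: x = (3 - x)^(1/3)
x₀ = 1.19

x_1 = g(1.190000) = 1.218689
x_2 = g(1.218689) = 1.212216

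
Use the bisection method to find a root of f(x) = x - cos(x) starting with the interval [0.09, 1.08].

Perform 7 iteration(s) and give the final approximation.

f(x) = x - cos(x)
Initial interval: [0.09, 1.08]

Iteration 1:
  c_1 = (0.090000 + 1.080000)/2 = 0.585000
  f(c_1) = f(0.585000) = -0.248712
  f(a) × f(c) ≥ 0, new interval: [0.585000, 1.080000]
Iteration 2:
  c_2 = (0.585000 + 1.080000)/2 = 0.832500
  f(c_2) = f(0.832500) = 0.159471
  f(a) × f(c) < 0, new interval: [0.585000, 0.832500]
Iteration 3:
  c_3 = (0.585000 + 0.832500)/2 = 0.708750
  f(c_3) = f(0.708750) = -0.050426
  f(a) × f(c) ≥ 0, new interval: [0.708750, 0.832500]
Iteration 4:
  c_4 = (0.708750 + 0.832500)/2 = 0.770625
  f(c_4) = f(0.770625) = 0.053150
  f(a) × f(c) < 0, new interval: [0.708750, 0.770625]
Iteration 5:
  c_5 = (0.708750 + 0.770625)/2 = 0.739688
  f(c_5) = f(0.739688) = 0.001008
  f(a) × f(c) < 0, new interval: [0.708750, 0.739688]
Iteration 6:
  c_6 = (0.708750 + 0.739688)/2 = 0.724219
  f(c_6) = f(0.724219) = -0.024799
  f(a) × f(c) ≥ 0, new interval: [0.724219, 0.739688]
Iteration 7:
  c_7 = (0.724219 + 0.739688)/2 = 0.731953
  f(c_7) = f(0.731953) = -0.011917
  f(a) × f(c) ≥ 0, new interval: [0.731953, 0.739688]

After 7 iteration(s), the approximation is c_7 = 0.731953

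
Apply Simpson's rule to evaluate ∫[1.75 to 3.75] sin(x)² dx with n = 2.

f(x) = sin(x)²
a = 1.75, b = 3.75, n = 2
h = (b - a)/n = 1.000000

Simpson's rule: (h/3)[f(x₀) + 4f(x₁) + 2f(x₂) + ... + f(xₙ)]

x_0 = 1.7500, f(x_0) = 0.968228, coefficient = 1
x_1 = 2.7500, f(x_1) = 0.145665, coefficient = 4
x_2 = 3.7500, f(x_2) = 0.326682, coefficient = 1

I ≈ (1.000000/3) × 1.877571 = 0.625857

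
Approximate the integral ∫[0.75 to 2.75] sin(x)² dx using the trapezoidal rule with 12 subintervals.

f(x) = sin(x)²
a = 0.75, b = 2.75, n = 12
h = (b - a)/n = 0.166667

Trapezoidal rule: (h/2)[f(x₀) + 2f(x₁) + 2f(x₂) + ... + f(xₙ)]

x_0 = 0.7500, f(x_0) = 0.464631, coefficient = 1
x_1 = 0.9167, f(x_1) = 0.629766, coefficient = 2
x_2 = 1.0833, f(x_2) = 0.780615, coefficient = 2
x_3 = 1.2500, f(x_3) = 0.900572, coefficient = 2
x_4 = 1.4167, f(x_4) = 0.976432, coefficient = 2
x_5 = 1.5833, f(x_5) = 0.999843, coefficient = 2
x_6 = 1.7500, f(x_6) = 0.968228, coefficient = 2
x_7 = 1.9167, f(x_7) = 0.885068, coefficient = 2
x_8 = 2.0833, f(x_8) = 0.759518, coefficient = 2
x_9 = 2.2500, f(x_9) = 0.605398, coefficient = 2
x_10 = 2.4167, f(x_10) = 0.439675, coefficient = 2
x_11 = 2.5833, f(x_11) = 0.280593, coefficient = 2
x_12 = 2.7500, f(x_12) = 0.145665, coefficient = 1

I ≈ (0.166667/2) × 17.061712 = 1.421809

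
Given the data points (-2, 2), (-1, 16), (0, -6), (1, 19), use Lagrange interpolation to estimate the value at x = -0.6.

Lagrange interpolation formula:
P(x) = Σ yᵢ × Lᵢ(x)
where Lᵢ(x) = Π_{j≠i} (x - xⱼ)/(xᵢ - xⱼ)

L_0(-0.6) = (-0.6 - (-1))/(-2 - (-1)) × (-0.6 - 0)/(-2 - 0) × (-0.6 - 1)/(-2 - 1) = -0.064000
L_1(-0.6) = (-0.6 - (-2))/(-1 - (-2)) × (-0.6 - 0)/(-1 - 0) × (-0.6 - 1)/(-1 - 1) = 0.672000
L_2(-0.6) = (-0.6 - (-2))/(0 - (-2)) × (-0.6 - (-1))/(0 - (-1)) × (-0.6 - 1)/(0 - 1) = 0.448000
L_3(-0.6) = (-0.6 - (-2))/(1 - (-2)) × (-0.6 - (-1))/(1 - (-1)) × (-0.6 - 0)/(1 - 0) = -0.056000

P(-0.6) = 2×L_0(-0.6) + 16×L_1(-0.6) + (-6)×L_2(-0.6) + 19×L_3(-0.6)
P(-0.6) = 6.872000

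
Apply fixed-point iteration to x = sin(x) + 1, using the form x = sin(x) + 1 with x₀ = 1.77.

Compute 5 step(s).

Equation: x = sin(x) + 1
Fixed-point form: x = sin(x) + 1
x₀ = 1.77

x_1 = g(1.770000) = 1.980224
x_2 = g(1.980224) = 1.917349
x_3 = g(1.917349) = 1.940549
x_4 = g(1.940549) = 1.932417
x_5 = g(1.932417) = 1.935325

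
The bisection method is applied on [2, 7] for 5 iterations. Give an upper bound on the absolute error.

Bisection error bound: |error| ≤ (b-a)/2^n
|error| ≤ (7 - 2)/2^5 = 5/2^5
|error| ≤ 0.1562500000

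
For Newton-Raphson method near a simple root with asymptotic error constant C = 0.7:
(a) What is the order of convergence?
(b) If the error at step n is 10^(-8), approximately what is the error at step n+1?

(a) Newton-Raphson has quadratic (order 2) convergence near simple roots.
    This means |e_{n+1}| ≈ C|e_n|².

(b) With |e_n| = 10^(-8) and C = 0.7:
    |e_{n+1}| ≈ 0.7 × (10^(-8))² = 0.7 × 10^(-16)

(a) 2 (quadratic); (b) |e_{n+1}| ≈ 7.000e-17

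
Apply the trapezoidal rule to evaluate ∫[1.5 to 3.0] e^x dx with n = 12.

f(x) = e^x
a = 1.5, b = 3.0, n = 12
h = (b - a)/n = 0.125000

Trapezoidal rule: (h/2)[f(x₀) + 2f(x₁) + 2f(x₂) + ... + f(xₙ)]

x_0 = 1.5000, f(x_0) = 4.481689, coefficient = 1
x_1 = 1.6250, f(x_1) = 5.078419, coefficient = 2
x_2 = 1.7500, f(x_2) = 5.754603, coefficient = 2
x_3 = 1.8750, f(x_3) = 6.520819, coefficient = 2
x_4 = 2.0000, f(x_4) = 7.389056, coefficient = 2
x_5 = 2.1250, f(x_5) = 8.372897, coefficient = 2
x_6 = 2.2500, f(x_6) = 9.487736, coefficient = 2
x_7 = 2.3750, f(x_7) = 10.751013, coefficient = 2
x_8 = 2.5000, f(x_8) = 12.182494, coefficient = 2
x_9 = 2.6250, f(x_9) = 13.804574, coefficient = 2
x_10 = 2.7500, f(x_10) = 15.642632, coefficient = 2
x_11 = 2.8750, f(x_11) = 17.725424, coefficient = 2
x_12 = 3.0000, f(x_12) = 20.085537, coefficient = 1

I ≈ (0.125000/2) × 249.986561 = 15.624160
Exact value: 15.603848
Error: 0.020312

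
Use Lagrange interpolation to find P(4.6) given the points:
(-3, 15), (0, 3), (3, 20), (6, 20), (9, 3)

Lagrange interpolation formula:
P(x) = Σ yᵢ × Lᵢ(x)
where Lᵢ(x) = Π_{j≠i} (x - xⱼ)/(xᵢ - xⱼ)

L_0(4.6) = (4.6 - 0)/(-3 - 0) × (4.6 - 3)/(-3 - 3) × (4.6 - 6)/(-3 - 6) × (4.6 - 9)/(-3 - 9) = 0.023322
L_1(4.6) = (4.6 - (-3))/(0 - (-3)) × (4.6 - 3)/(0 - 3) × (4.6 - 6)/(0 - 6) × (4.6 - 9)/(0 - 9) = -0.154127
L_2(4.6) = (4.6 - (-3))/(3 - (-3)) × (4.6 - 0)/(3 - 0) × (4.6 - 6)/(3 - 6) × (4.6 - 9)/(3 - 9) = 0.664672
L_3(4.6) = (4.6 - (-3))/(6 - (-3)) × (4.6 - 0)/(6 - 0) × (4.6 - 3)/(6 - 3) × (4.6 - 9)/(6 - 9) = 0.506416
L_4(4.6) = (4.6 - (-3))/(9 - (-3)) × (4.6 - 0)/(9 - 0) × (4.6 - 3)/(9 - 3) × (4.6 - 6)/(9 - 6) = -0.040283

P(4.6) = 15×L_0(4.6) + 3×L_1(4.6) + 20×L_2(4.6) + 20×L_3(4.6) + 3×L_4(4.6)
P(4.6) = 23.188359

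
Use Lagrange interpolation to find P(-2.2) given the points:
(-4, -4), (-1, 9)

Lagrange interpolation formula:
P(x) = Σ yᵢ × Lᵢ(x)
where Lᵢ(x) = Π_{j≠i} (x - xⱼ)/(xᵢ - xⱼ)

L_0(-2.2) = (-2.2 - (-1))/(-4 - (-1)) = 0.400000
L_1(-2.2) = (-2.2 - (-4))/(-1 - (-4)) = 0.600000

P(-2.2) = (-4)×L_0(-2.2) + 9×L_1(-2.2)
P(-2.2) = 3.800000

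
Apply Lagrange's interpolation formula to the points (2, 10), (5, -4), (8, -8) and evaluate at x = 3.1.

Lagrange interpolation formula:
P(x) = Σ yᵢ × Lᵢ(x)
where Lᵢ(x) = Π_{j≠i} (x - xⱼ)/(xᵢ - xⱼ)

L_0(3.1) = (3.1 - 5)/(2 - 5) × (3.1 - 8)/(2 - 8) = 0.517222
L_1(3.1) = (3.1 - 2)/(5 - 2) × (3.1 - 8)/(5 - 8) = 0.598889
L_2(3.1) = (3.1 - 2)/(8 - 2) × (3.1 - 5)/(8 - 5) = -0.116111

P(3.1) = 10×L_0(3.1) + (-4)×L_1(3.1) + (-8)×L_2(3.1)
P(3.1) = 3.705556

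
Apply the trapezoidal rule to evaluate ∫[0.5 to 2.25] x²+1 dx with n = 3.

f(x) = x²+1
a = 0.5, b = 2.25, n = 3
h = (b - a)/n = 0.583333

Trapezoidal rule: (h/2)[f(x₀) + 2f(x₁) + 2f(x₂) + ... + f(xₙ)]

x_0 = 0.5000, f(x_0) = 1.250000, coefficient = 1
x_1 = 1.0833, f(x_1) = 2.173611, coefficient = 2
x_2 = 1.6667, f(x_2) = 3.777778, coefficient = 2
x_3 = 2.2500, f(x_3) = 6.062500, coefficient = 1

I ≈ (0.583333/2) × 19.215278 = 5.604456
Exact value: 5.505208
Error: 0.099248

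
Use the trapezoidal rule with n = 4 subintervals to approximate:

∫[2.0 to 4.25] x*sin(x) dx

f(x) = x*sin(x)
a = 2.0, b = 4.25, n = 4
h = (b - a)/n = 0.562500

Trapezoidal rule: (h/2)[f(x₀) + 2f(x₁) + 2f(x₂) + ... + f(xₙ)]

x_0 = 2.0000, f(x_0) = 1.818595, coefficient = 1
x_1 = 2.5625, f(x_1) = 1.402366, coefficient = 2
x_2 = 3.1250, f(x_2) = 0.051850, coefficient = 2
x_3 = 3.6875, f(x_3) = -1.914527, coefficient = 2
x_4 = 4.2500, f(x_4) = -3.803705, coefficient = 1

I ≈ (0.562500/2) × -2.905733 = -0.817237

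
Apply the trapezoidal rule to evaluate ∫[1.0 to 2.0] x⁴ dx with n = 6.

f(x) = x⁴
a = 1.0, b = 2.0, n = 6
h = (b - a)/n = 0.166667

Trapezoidal rule: (h/2)[f(x₀) + 2f(x₁) + 2f(x₂) + ... + f(xₙ)]

x_0 = 1.0000, f(x_0) = 1.000000, coefficient = 1
x_1 = 1.1667, f(x_1) = 1.852623, coefficient = 2
x_2 = 1.3333, f(x_2) = 3.160494, coefficient = 2
x_3 = 1.5000, f(x_3) = 5.062500, coefficient = 2
x_4 = 1.6667, f(x_4) = 7.716049, coefficient = 2
x_5 = 1.8333, f(x_5) = 11.297068, coefficient = 2
x_6 = 2.0000, f(x_6) = 16.000000, coefficient = 1

I ≈ (0.166667/2) × 75.177469 = 6.264789
Exact value: 6.200000
Error: 0.064789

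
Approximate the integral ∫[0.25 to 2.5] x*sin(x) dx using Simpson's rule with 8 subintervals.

f(x) = x*sin(x)
a = 0.25, b = 2.5, n = 8
h = (b - a)/n = 0.281250

Simpson's rule: (h/3)[f(x₀) + 4f(x₁) + 2f(x₂) + ... + f(xₙ)]

x_0 = 0.2500, f(x_0) = 0.061851, coefficient = 1
x_1 = 0.5312, f(x_1) = 0.269137, coefficient = 4
x_2 = 0.8125, f(x_2) = 0.589882, coefficient = 2
x_3 = 1.0938, f(x_3) = 0.971638, coefficient = 4
x_4 = 1.3750, f(x_4) = 1.348728, coefficient = 2
x_5 = 1.6562, f(x_5) = 1.650206, coefficient = 4
x_6 = 1.9375, f(x_6) = 1.808684, coefficient = 2
x_7 = 2.2188, f(x_7) = 1.769055, coefficient = 4
x_8 = 2.5000, f(x_8) = 1.496180, coefficient = 1

I ≈ (0.281250/3) × 27.692767 = 2.596197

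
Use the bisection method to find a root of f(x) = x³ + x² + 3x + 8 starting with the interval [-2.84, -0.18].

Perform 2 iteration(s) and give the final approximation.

f(x) = x³ + x² + 3x + 8
Initial interval: [-2.84, -0.18]

Iteration 1:
  c_1 = (-2.840000 + (-0.180000))/2 = -1.510000
  f(c_1) = f(-1.510000) = 2.307149
  f(a) × f(c) < 0, new interval: [-2.840000, -1.510000]
Iteration 2:
  c_2 = (-2.840000 + (-1.510000))/2 = -2.175000
  f(c_2) = f(-2.175000) = -4.083484
  f(a) × f(c) ≥ 0, new interval: [-2.175000, -1.510000]

After 2 iteration(s), the approximation is c_2 = -2.175000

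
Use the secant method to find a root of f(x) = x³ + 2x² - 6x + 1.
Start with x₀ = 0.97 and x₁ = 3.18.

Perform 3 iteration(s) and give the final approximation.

f(x) = x³ + 2x² - 6x + 1
x₀ = 0.97, x₁ = 3.18

Secant formula: x_{n+1} = x_n - f(x_n)(x_n - x_{n-1})/(f(x_n) - f(x_{n-1}))

Iteration 1:
  f(0.970000) = -2.025527
  f(3.180000) = 34.302232
  x_2 = 3.180000 - 34.302232×(3.180000 - 0.970000)/(34.302232 - (-2.025527))
       = 1.093223
Iteration 2:
  f(3.180000) = 34.302232
  f(1.093223) = -1.862514
  x_3 = 1.093223 - (-1.862514)×(1.093223 - 3.180000)/(-1.862514 - 34.302232)
       = 1.200694
Iteration 3:
  f(1.093223) = -1.862514
  f(1.200694) = -1.589833
  x_4 = 1.200694 - (-1.589833)×(1.200694 - 1.093223)/(-1.589833 - (-1.862514))
       = 1.827288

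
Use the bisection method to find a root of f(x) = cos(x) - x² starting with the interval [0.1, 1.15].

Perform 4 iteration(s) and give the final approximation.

f(x) = cos(x) - x²
Initial interval: [0.1, 1.15]

Iteration 1:
  c_1 = (0.100000 + 1.150000)/2 = 0.625000
  f(c_1) = f(0.625000) = 0.420338
  f(a) × f(c) ≥ 0, new interval: [0.625000, 1.150000]
Iteration 2:
  c_2 = (0.625000 + 1.150000)/2 = 0.887500
  f(c_2) = f(0.887500) = -0.156304
  f(a) × f(c) < 0, new interval: [0.625000, 0.887500]
Iteration 3:
  c_3 = (0.625000 + 0.887500)/2 = 0.756250
  f(c_3) = f(0.756250) = 0.155500
  f(a) × f(c) ≥ 0, new interval: [0.756250, 0.887500]
Iteration 4:
  c_4 = (0.756250 + 0.887500)/2 = 0.821875
  f(c_4) = f(0.821875) = 0.005371
  f(a) × f(c) ≥ 0, new interval: [0.821875, 0.887500]

After 4 iteration(s), the approximation is c_4 = 0.821875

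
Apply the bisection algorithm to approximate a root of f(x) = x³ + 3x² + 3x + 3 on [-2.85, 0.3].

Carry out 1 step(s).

f(x) = x³ + 3x² + 3x + 3
Initial interval: [-2.85, 0.3]

Iteration 1:
  c_1 = (-2.850000 + 0.300000)/2 = -1.275000
  f(c_1) = f(-1.275000) = 1.979203
  f(a) × f(c) < 0, new interval: [-2.850000, -1.275000]

After 1 iteration(s), the approximation is c_1 = -1.275000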